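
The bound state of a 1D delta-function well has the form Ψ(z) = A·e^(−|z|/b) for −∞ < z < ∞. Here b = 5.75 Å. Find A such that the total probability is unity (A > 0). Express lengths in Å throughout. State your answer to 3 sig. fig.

A ≈ 0.417 Å^(-1/2)

Require ∫ |Ψ|² dz = 1 over the whole domain.
The integral (without the A² prefactor) comes out to b.
Substituting b = 5.75 gives A² = 0.1739, so A = 0.4170.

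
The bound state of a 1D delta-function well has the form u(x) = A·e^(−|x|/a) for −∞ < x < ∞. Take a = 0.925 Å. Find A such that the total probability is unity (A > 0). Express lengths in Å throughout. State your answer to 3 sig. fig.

A ≈ 1.04 Å^(-1/2)

The normalization condition is ∫|u|² dx = 1 from −∞ to ∞.
Recall ∫₀^∞ x^m e^(−x/β) dx = m!·β^(m+1), ∫|u|² dx = A²·(a).
Plugging in a = 0.925 yields A = 1.040.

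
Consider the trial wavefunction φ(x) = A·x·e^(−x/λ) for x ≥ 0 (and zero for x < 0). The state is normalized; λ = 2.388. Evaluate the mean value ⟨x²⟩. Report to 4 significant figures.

The expectation value is the |φ|²-weighted average of x^2: ∫ x^2|φ|² dx.
Recall ∫₀^∞ x^m e^(−x/β) dx = m!·β^(m+1), evaluating both integrals, ⟨x²⟩ = 3·λ^2.
Putting λ = 2.388 gives 17.108.

⟨x^2⟩ ≈ 17.11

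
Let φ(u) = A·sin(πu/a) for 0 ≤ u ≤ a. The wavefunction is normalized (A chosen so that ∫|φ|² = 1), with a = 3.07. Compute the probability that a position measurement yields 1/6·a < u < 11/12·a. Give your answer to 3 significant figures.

The probability is P = ∫ |φ|² du over [1/6·a, 11/12·a].
Since A² = 1/(a/2), this is the region integral divided by the full normalization integral.
In terms of t = u/a (A² and the length scale cancel between numerator and denominator), P = [∫_{1/6}^{11/12} sin(π·t)^2 dt] / [∫_{0}^{1} sin(π·t)^2 dt].
With ∫ sin(π·t)^2 dt = t/2 - sin(2·π·t)/(4·π) + C, the region integral is 1/(8·π) + √(3)/(8·π) + 3/8 and the full one is 1/2.
Evaluating gives P = (1 + √(3) + 3·π)/(4·π).

P ≈ 0.967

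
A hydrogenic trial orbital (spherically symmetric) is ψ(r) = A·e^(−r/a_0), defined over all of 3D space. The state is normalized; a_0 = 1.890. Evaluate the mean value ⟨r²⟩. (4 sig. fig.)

⟨r^2⟩ ≈ 10.72

The expectation value is the |ψ|²-weighted average of r^2: ∫ r^2|ψ|² 4πr² dr.
Recall ∫₀^∞ r^m e^(−r/β) dr = m!·β^(m+1), evaluating both integrals, ⟨r²⟩ = 3·a_0^2.
Putting a_0 = 1.890 gives 10.716.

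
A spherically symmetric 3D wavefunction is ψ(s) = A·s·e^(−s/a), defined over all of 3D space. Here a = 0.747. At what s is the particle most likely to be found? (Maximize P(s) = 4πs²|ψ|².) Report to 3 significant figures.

s ≈ 1.49

The maximum of P(s) = 4πs²|ψ|² occurs where its derivative vanishes.
Solving yields s = 2·a.
With a = 0.747, the most probable radial distance is 1.494.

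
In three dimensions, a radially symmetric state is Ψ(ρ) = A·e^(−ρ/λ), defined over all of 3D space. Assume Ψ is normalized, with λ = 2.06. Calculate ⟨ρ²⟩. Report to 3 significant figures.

⟨ρ^2⟩ ≈ 12.7

The expectation value is the |Ψ|²-weighted average of ρ^2: ∫ ρ^2|Ψ|² 4πρ² dρ.
The ratio of the moment integral to the normalization integral gives ⟨ρ²⟩ = 3·λ^2.
Putting λ = 2.06 gives 12.73.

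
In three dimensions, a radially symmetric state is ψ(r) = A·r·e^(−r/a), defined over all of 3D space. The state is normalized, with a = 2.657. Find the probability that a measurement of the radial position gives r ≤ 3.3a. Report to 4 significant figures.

P ≈ 0.7873

P = ∫ |ψ|² 4πr² dr over r ≤ 3.3a.
The full normalization integral is A²·[3·π·a^5] = 1, fixing A².
Substituting u = r/a, A², 4π and the length scale all cancel in the ratio: P = ∫_{0}^{3.3} u^4·e^(-2·u) du / ∫_{0}^{∞} u^4·e^(-2·u) du.
With ∫ u^4·e^(-2·u) du = -(u^4/2 + u^3 + 3·u^2/2 + 3·u/2 + 3/4)·e^(-2·u) + C, the region integral is ≈ 0.590472 and the full one is 3/4.
Taking the ratio yields P = 0.78730.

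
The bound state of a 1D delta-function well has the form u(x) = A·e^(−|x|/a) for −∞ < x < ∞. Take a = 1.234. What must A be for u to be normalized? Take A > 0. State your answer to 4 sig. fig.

A ≈ 0.9002

We need A² ∫|f|² dx = 1, taking the integral from −∞ to ∞.
The integral (without the A² prefactor) comes out to a.
With a = 1.234: A² = 0.81037 and A = 0.90021.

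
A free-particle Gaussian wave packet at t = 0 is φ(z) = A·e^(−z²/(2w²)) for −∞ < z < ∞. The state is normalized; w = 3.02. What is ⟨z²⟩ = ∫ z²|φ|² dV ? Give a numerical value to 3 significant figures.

⟨z^2⟩ ≈ 4.56

⟨z²⟩ = ∫ z^2 |φ|² dz over the full domain.
Since the A² factors cancel between numerator and denominator, ⟨z²⟩ = w^2/2.
Putting w = 3.02 gives 4.560.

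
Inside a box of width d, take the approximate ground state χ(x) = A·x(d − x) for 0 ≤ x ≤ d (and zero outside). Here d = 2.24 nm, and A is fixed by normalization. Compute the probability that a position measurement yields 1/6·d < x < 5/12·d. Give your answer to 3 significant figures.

The probability is P = ∫ |χ|² dx over [1/6·d, 5/12·d].
Since A² = 1/(d^5/30), this is the region integral divided by the full normalization integral.
Let u = x/d; then A² and the length scale cancel, so P = ∫_{1/6}^{5/12} u^2·(1 - u)^2 du ÷ ∫_{0}^{1} u^2·(1 - u)^2 du.
Using ∫ u^2·(1 - u)^2 du = u^3·(6·u^2 - 15·u + 10)/30, the numerator is ≈ 0.010371 and the denominator is 1/30.
Taking the ratio, P = 0.3111.

P ≈ 0.311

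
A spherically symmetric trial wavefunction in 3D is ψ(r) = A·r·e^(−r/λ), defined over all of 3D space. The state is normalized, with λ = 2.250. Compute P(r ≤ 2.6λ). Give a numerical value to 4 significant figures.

P ≈ 0.5939

Integrate the radial probability density 4πr²|ψ|² over r ≤ 2.6λ.
Normalization gives A² = 1/(3·π·λ^5).
Substituting u = r/λ, A², 4π and the length scale all cancel in the ratio: P = ∫_{0}^{2.6} u^4·e^(-2·u) du / ∫_{0}^{∞} u^4·e^(-2·u) du.
Using ∫ u^4·e^(-2·u) du = -(u^4/2 + u^3 + 3·u^2/2 + 3·u/2 + 3/4)·e^(-2·u), the numerator is ≈ 0.445404 and the denominator is 3/4.
Taking the ratio yields P = 0.59387.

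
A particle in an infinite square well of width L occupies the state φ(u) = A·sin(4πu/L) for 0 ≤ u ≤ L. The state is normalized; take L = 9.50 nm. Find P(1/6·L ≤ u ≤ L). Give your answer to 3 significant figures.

|φ|² is the probability density, so P = ∫_{1/6·L}^{L} |φ|² du.
Since A² = 1/(L/2), this is the region integral divided by the full normalization integral.
In terms of t = u/L (A² and the length scale cancel between numerator and denominator), P = [∫_{1/6}^{1} sin(4·π·t)^2 dt] / [∫_{0}^{1} sin(4·π·t)^2 dt].
An antiderivative of sin(4·π·t)^2 is t/2 - sin(4·π·t)·cos(4·π·t)/(8·π); evaluating from 1/6 to 1 gives -√(3)/(32·π) + 5/12, while the full integral is 1/2.
Taking the ratio, P = -√(3)/(16·π) + 5/6.

P ≈ 0.799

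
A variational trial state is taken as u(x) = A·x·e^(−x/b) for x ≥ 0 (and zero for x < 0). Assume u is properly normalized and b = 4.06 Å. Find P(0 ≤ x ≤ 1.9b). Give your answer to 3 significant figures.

P ≈ 0.731

The probability is P = ∫ |u|² dx over [0, 1.9b].
The normalization integral ∫|u|²dx over the whole domain equals b^3/4·A², and A² cancels in the ratio.
Let t = x/b; then A² and the length scale cancel, so P = ∫_{0}^{1.9} t^2·e^(-2·t) dt ÷ ∫_{0}^{∞} t^2·e^(-2·t) dt.
An antiderivative of t^2·e^(-2·t) is -(2·t^2 + 2·t + 1)·e^(-2·t)/4; evaluating from 0 to 1.9 gives 1/4 - 601·e^(-19/5)/200, while the full integral is 1/4.
Taking the ratio, P = 0.7311.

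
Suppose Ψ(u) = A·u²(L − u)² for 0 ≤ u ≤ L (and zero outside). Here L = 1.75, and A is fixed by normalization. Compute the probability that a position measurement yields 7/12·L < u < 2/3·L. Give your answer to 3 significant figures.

P ≈ 0.157

The probability is P = ∫ |Ψ|² du over [7/12·L, 2/3·L].
With A² fixed by ∫|Ψ|² = 1, i.e. A² = (L^9/630)^(−1), substitute and integrate.
Substituting t = u/L, A² and the length scale cancel in the ratio: P = ∫_{7/12}^{2/3} t^4·(1 - t)^4 dt / ∫_{0}^{1} t^4·(1 - t)^4 dt.
With ∫ t^4·(1 - t)^4 dt = t^5·(70·t^4 - 315·t^3 + 540·t^2 - 420·t + 126)/630 + C, the region integral is ≈ 0.00024997 and the full one is 1/630.
Evaluating gives P = 0.1575.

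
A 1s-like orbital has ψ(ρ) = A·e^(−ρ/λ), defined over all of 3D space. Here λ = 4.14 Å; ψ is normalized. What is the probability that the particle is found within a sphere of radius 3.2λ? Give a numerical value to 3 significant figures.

P ≈ 0.954

With dV = 4πρ²dρ, the probability is ∫|ψ|² dV over ρ ≤ 3.2λ.
A² is fixed by ∫₀^∞ 4πρ²|ψ|² dρ = 1, i.e. A² = (π·λ^3)^(−1).
In terms of u = ρ/λ (A², 4π and the length scale all cancel between numerator and denominator), P = [∫_{0}^{3.2} u^2·e^(-2·u) du] / [∫_{0}^{∞} u^2·e^(-2·u) du].
With ∫ u^2·e^(-2·u) du = -(2·u^2 + 2·u + 1)·e^(-2·u)/4 + C, the region integral is 1/4 - 697·e^(-32/5)/100 and the full one is 1/4.
This evaluates to P = 0.9537.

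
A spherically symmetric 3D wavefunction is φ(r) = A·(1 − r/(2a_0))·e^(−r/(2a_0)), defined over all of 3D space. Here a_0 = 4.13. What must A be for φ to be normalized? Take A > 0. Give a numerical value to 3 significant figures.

Normalization requires ∫|φ|² 4πr² dr = 1, integrated from 0 to ∞.
Using ∫₀^∞ rⁿ e^(−αr) dr = n!/αⁿ⁺¹, carrying out the integral gives A² · 8·π·a_0^3.
So A² = (8·π·a_0^3)^(−1).
With a_0 = 4.13: A² = 0.0005648 and A = 0.02377.

A ≈ 0.0238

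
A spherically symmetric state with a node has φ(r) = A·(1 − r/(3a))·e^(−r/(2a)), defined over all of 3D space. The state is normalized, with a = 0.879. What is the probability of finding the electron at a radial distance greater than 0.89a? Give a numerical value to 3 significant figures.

With dV = 4πr²dr, the probability is ∫|φ|² dV over r > 0.89a.
Normalization gives A² = 1/(8·π·a^3/3).
Let u = r/a; then A², 4π and the length scale all cancel, so P = ∫_{0.89}^{∞} u^2·(1 - u/3)^2·e^(-u) du ÷ ∫_{0}^{∞} u^2·(1 - u/3)^2·e^(-u) du.
An antiderivative of u^2·(1 - u/3)^2·e^(-u) is (-u^4 + 2·u^3 - 3·u^2 - 6·u - 6)·e^(-u)/9; evaluating from 0.89 to ∞ gives ≈ 0.59015, while the full integral is 2/3.
The region integral divided by the full integral gives P = 0.8852.

P ≈ 0.885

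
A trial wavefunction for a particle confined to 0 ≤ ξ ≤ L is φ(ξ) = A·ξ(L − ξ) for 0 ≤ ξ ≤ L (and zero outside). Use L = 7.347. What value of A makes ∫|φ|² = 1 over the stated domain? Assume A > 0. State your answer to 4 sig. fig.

A ≈ 0.03744

We need A² ∫|f|² dξ = 1, taking the integral from 0 to L.
With φ = A·ξ(L − ξ), the integral evaluates to A²·[L^5/30].
So A² = (L^5/30)^(−1).
Substituting L = 7.347 gives A² = 0.0014014, so A = 0.037436.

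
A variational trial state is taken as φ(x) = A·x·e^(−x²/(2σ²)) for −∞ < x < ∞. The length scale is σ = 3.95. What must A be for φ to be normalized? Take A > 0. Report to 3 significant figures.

A ≈ 0.135

We need A² ∫|f|² dx = 1, taking the integral from −∞ to ∞.
Differentiating ∫e^(−αx²) dx = √(π/α) under α to get the higher moments, with φ = A·x·e^(−x²/(2σ²)), the integral evaluates to A²·[√(π)·σ^3/2].
With σ = 3.95: A² = 0.01831 and A = 0.1353.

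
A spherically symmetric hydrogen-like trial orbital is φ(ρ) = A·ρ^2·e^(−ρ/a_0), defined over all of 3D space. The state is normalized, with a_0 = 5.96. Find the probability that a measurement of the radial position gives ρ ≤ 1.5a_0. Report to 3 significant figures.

P ≈ 0.0335

With dV = 4πρ²dρ, the probability is ∫|φ|² dV over ρ ≤ 1.5a_0.
Normalization gives A² = 1/(45·π·a_0^7/2).
Let u = ρ/a_0; then A², 4π and the length scale all cancel, so P = ∫_{0}^{1.5} u^6·e^(-2·u) du ÷ ∫_{0}^{∞} u^6·e^(-2·u) du.
Using ∫ u^6·e^(-2·u) du = -(4·u^6 + 12·u^5 + 30·u^4 + 60·u^3 + 90·u^2 + 90·u + 45)·e^(-2·u)/8, the numerator is ≈ 0.18849 and the denominator is 45/8.
The region integral divided by the full integral gives P = 0.03351.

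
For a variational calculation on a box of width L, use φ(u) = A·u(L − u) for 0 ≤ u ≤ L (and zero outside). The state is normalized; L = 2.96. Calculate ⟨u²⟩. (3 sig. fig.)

⟨u^2⟩ ≈ 2.50

The expectation value is the |φ|²-weighted average of u^2: ∫ u^2|φ|² du.
Evaluating both integrals, ⟨u²⟩ = 2·L^2/7.
Putting L = 2.96 gives 2.503.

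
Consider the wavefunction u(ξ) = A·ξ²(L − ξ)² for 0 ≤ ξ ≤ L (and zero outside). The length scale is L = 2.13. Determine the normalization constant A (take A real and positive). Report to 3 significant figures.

We need A² ∫|f|² dξ = 1, taking the integral from 0 to L.
Expanding the polynomial and integrating term by term, the integral (without the A² prefactor) comes out to L^9/630.
Hence A² = 1/[L^9/630].
Plugging in L = 2.13 yields A = 0.8355.

A ≈ 0.836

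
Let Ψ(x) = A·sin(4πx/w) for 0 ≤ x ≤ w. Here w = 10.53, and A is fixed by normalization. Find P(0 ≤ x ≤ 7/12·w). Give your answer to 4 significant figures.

P ≈ 0.5489

The probability is P = ∫ |Ψ|² dx over [0, 7/12·w].
With A² fixed by ∫|Ψ|² = 1, i.e. A² = (w/2)^(−1), substitute and integrate.
Substituting u = x/w, A² and the length scale cancel in the ratio: P = ∫_{0}^{7/12} sin(4·π·u)^2 du / ∫_{0}^{1} sin(4·π·u)^2 du.
Using ∫ sin(4·π·u)^2 du = u/2 - sin(4·π·u)·cos(4·π·u)/(8·π), the numerator is -√(3)/(32·π) + 7/24 and the denominator is 1/2.
Evaluating gives P = -√(3)/(16·π) + 7/12.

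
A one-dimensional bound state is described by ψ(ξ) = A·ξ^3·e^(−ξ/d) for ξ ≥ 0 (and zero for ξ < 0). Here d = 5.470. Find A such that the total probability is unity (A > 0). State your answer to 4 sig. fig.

A ≈ 0.001101

The normalization condition is ∫|ψ|² dξ = 1 from 0 to ∞.
Carrying out the integral gives A² · 45·d^7/8.
With d = 5.470: A² = 0.0000012133 and A = 0.0011015.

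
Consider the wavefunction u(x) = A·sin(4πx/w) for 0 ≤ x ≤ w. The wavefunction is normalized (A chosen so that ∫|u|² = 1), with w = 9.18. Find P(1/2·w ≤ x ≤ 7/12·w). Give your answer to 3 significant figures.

P ≈ 0.0489

|u|² is the probability density, so P = ∫_{1/2·w}^{7/12·w} |u|² dx.
With A² fixed by ∫|u|² = 1, i.e. A² = (w/2)^(−1), substitute and integrate.
Let t = x/w; then A² and the length scale cancel, so P = ∫_{1/2}^{7/12} sin(4·π·t)^2 dt ÷ ∫_{0}^{1} sin(4·π·t)^2 dt.
With ∫ sin(4·π·t)^2 dt = t/2 - sin(4·π·t)·cos(4·π·t)/(8·π) + C, the region integral is -√(3)/(32·π) + 1/24 and the full one is 1/2.
Evaluating gives P = (-√(3)/16 + π/12)/π.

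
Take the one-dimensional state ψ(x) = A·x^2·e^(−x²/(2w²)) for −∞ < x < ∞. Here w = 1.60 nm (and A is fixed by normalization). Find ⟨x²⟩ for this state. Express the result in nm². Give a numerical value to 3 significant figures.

⟨x^2⟩ ≈ 6.40 nm^2

The expectation value is the |ψ|²-weighted average of x^2: ∫ x^2|ψ|² dx.
Using the Gaussian integral ∫_{−∞}^{∞} e^(−αx²) dx = √(π/α), since the A² factors cancel between numerator and denominator, ⟨x²⟩ = 5·w^2/2.
With w = 1.60, ⟨x^2⟩ = 6.400.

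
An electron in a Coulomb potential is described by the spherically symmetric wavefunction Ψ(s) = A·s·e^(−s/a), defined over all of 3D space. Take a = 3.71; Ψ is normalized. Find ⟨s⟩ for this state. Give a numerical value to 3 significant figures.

By definition ⟨s⟩ = ∫ s |Ψ(s)|² 4πs² ds.
Using ∫₀^∞ sⁿ e^(−αs) ds = n!/αⁿ⁺¹, the ratio of the moment integral to the normalization integral gives ⟨s⟩ = 5·a/2.
With a = 3.71, ⟨s⟩ = 9.275.

⟨s⟩ ≈ 9.28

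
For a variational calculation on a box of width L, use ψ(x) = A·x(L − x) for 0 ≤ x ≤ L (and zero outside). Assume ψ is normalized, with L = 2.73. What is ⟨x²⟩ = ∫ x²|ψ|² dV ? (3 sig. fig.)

⟨x^2⟩ ≈ 2.13

⟨x²⟩ = ∫ x^2 |ψ|² dx over the full domain.
The ratio of the moment integral to the normalization integral gives ⟨x²⟩ = 2·L^2/7.
With L = 2.73, ⟨x^2⟩ = 2.129.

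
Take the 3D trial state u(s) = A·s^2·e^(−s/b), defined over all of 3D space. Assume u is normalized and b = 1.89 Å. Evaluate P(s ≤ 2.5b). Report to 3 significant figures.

P = ∫ |u|² 4πs² ds over s ≤ 2.5b.
Normalization gives A² = 1/(45·π·b^7/2).
In terms of t = s/b (A², 4π and the length scale all cancel between numerator and denominator), P = [∫_{0}^{2.5} t^6·e^(-2·t) dt] / [∫_{0}^{∞} t^6·e^(-2·t) dt].
With ∫ t^6·e^(-2·t) dt = -(4·t^6 + 12·t^5 + 30·t^4 + 60·t^3 + 90·t^2 + 90·t + 45)·e^(-2·t)/8 + C, the region integral is ≈ 1.3377 and the full one is 45/8.
This evaluates to P = 0.2378.

P ≈ 0.238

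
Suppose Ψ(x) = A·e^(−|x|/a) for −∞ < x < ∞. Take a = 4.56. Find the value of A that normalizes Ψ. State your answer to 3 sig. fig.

The normalization condition is ∫|Ψ|² dx = 1 from −∞ to ∞.
With Ψ = A·e^(−|x|/a), the integral evaluates to A²·[a].
So A² = (a)^(−1).
Plugging in a = 4.56 yields A = 0.4683.

A ≈ 0.468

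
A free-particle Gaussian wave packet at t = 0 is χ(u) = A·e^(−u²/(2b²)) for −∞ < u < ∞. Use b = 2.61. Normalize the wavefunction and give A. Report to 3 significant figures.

A ≈ 0.465

The normalization condition is ∫|χ|² du = 1 from −∞ to ∞.
∫|χ|² du = A²·(√(π)·b).
So A² = (√(π)·b)^(−1).
Substituting b = 2.61 gives A² = 0.2162, so A = 0.4649.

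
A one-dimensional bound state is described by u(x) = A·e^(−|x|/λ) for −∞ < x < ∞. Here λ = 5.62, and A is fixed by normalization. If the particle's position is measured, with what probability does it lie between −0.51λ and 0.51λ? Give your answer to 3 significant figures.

P ≈ 0.639

The probability is P = ∫ |u|² dx over [−0.51λ, 0.51λ].
Since A² = 1/(λ), this is the region integral divided by the full normalization integral.
By symmetry take twice the x ≥ 0 contribution in numerator and denominator; the 2's cancel. In terms of t = x/λ (A² and the length scale cancel between numerator and denominator), P = [∫_{0}^{0.51} e^(-2·t) dt] / [∫_{0}^{∞} e^(-2·t) dt].
An antiderivative of e^(-2·t) is -e^(-2·t)/2; evaluating from 0 to 0.51 gives 1/2 - e^(-51/50)/2, while the full integral is 1/2.
The result is P = 0.6394.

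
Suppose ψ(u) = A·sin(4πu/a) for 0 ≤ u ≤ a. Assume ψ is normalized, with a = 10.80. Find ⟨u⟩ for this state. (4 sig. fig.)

⟨u⟩ ≈ 5.400

⟨u⟩ = ∫ u |ψ|² du over the full domain.
Since the A² factors cancel between numerator and denominator, ⟨u⟩ = a/2.
Putting a = 10.80 gives 5.4000.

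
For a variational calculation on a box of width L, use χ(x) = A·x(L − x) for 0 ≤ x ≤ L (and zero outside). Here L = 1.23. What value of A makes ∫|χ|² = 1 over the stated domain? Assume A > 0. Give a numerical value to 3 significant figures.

Normalization requires ∫|χ|² dx = 1, integrated from 0 to L.
Expanding the polynomial and integrating term by term, with χ = A·x(L − x), the integral evaluates to A²·[L^5/30].
Hence A² = 1/[L^5/30].
Substituting L = 1.23 gives A² = 10.66, so A = 3.264.

A ≈ 3.26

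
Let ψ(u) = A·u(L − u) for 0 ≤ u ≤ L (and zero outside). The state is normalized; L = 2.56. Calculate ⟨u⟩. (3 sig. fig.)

⟨u⟩ ≈ 1.28

The expectation value is the |ψ|²-weighted average of u: ∫ u|ψ|² du.
Expanding the polynomial and integrating term by term, evaluating both integrals, ⟨u⟩ = L/2.
Putting L = 2.56 gives 1.280.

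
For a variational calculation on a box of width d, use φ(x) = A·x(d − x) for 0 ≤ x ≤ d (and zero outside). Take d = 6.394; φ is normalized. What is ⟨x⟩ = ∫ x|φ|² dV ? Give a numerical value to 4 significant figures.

⟨x⟩ ≈ 3.197

⟨x⟩ = ∫ x |φ|² dx over the full domain.
Expanding the polynomial and integrating term by term, since the A² factors cancel between numerator and denominator, ⟨x⟩ = d/2.
With d = 6.394, ⟨x⟩ = 3.1970.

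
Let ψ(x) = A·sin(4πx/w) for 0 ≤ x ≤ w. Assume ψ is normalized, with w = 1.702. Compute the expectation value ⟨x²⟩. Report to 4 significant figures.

⟨x^2⟩ ≈ 0.9564

By definition ⟨x²⟩ = ∫ x^2 |ψ(x)|² dx.
Evaluating both integrals, ⟨x²⟩ = -w^2/(32·π^2) + w^2/3.
Putting w = 1.702 gives 0.95643.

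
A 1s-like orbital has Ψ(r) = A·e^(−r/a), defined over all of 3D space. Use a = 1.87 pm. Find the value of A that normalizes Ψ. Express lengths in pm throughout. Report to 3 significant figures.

A ≈ 0.221 pm^(-3/2)

Require ∫ |Ψ|² 4πr² dr = 1 over the whole domain.
(Spherical symmetry: dV = 4πr² dr.)
Recall ∫₀^∞ r^m e^(−r/β) dr = m!·β^(m+1), carrying out the integral gives A² · π·a^3.
Substituting a = 1.87 gives A² = 0.04868, so A = 0.2206.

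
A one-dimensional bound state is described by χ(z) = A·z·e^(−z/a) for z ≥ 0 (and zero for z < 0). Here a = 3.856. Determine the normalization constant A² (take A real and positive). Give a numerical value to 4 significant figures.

Require ∫ |χ|² dz = 1 over the whole domain.
Using ∫₀^∞ zⁿ e^(−αz) dz = n!/αⁿ⁺¹, with χ = A·z·e^(−z/a), the integral evaluates to A²·[a^3/4].
So A² = (a^3/4)^(−1).
Substituting a = 3.856 gives A² = 0.069767, so A = 0.26413.

A^2 ≈ 0.06977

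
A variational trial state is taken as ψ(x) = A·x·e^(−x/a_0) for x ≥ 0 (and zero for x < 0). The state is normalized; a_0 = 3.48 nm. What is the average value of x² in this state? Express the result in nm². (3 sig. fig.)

The expectation value is the |ψ|²-weighted average of x^2: ∫ x^2|ψ|² dx.
Using ∫₀^∞ xⁿ e^(−αx) dx = n!/αⁿ⁺¹, the ratio of the moment integral to the normalization integral gives ⟨x²⟩ = 3·a_0^2.
Putting a_0 = 3.48 gives 36.33.

⟨x^2⟩ ≈ 36.3 nm^2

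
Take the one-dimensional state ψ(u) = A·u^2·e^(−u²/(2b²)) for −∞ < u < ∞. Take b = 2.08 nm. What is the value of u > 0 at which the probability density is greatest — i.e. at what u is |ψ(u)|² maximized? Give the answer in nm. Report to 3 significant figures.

Set d/du [|ψ(u)|²] = 0 and solve for u > 0.
This gives u = √(2)·b.
With b = 2.08, the value of u > 0 at which the probability density is greatest is 2.942 nm.

u ≈ 2.94 nm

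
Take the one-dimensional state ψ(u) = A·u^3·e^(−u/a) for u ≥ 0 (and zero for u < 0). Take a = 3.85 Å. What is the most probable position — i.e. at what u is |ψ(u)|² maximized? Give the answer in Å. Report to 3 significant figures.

u ≈ 11.6 Å

Differentiate |ψ(u)|² with respect to u and set to zero.
This gives u = 3·a.
With a = 3.85, the most probable position is 11.55 Å.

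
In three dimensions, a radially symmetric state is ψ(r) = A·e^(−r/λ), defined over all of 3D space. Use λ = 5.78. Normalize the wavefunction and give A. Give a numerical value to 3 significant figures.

We need A² ∫|f|² 4πr² dr = 1, taking the integral from 0 to ∞.
Recall ∫₀^∞ r^m e^(−r/β) dr = m!·β^(m+1), the integral (without the A² prefactor) comes out to π·λ^3.
Plugging in λ = 5.78 yields A = 0.04060.

A ≈ 0.0406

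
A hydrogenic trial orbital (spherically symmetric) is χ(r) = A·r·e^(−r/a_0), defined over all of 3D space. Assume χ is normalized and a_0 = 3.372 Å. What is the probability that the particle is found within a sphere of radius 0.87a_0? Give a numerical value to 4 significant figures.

P ≈ 0.03223

With dV = 4πr²dr, the probability is ∫|χ|² dV over r ≤ 0.87a_0.
Normalization gives A² = 1/(3·π·a_0^5).
In terms of u = r/a_0 (A², 4π and the length scale all cancel between numerator and denominator), P = [∫_{0}^{0.87} u^4·e^(-2·u) du] / [∫_{0}^{∞} u^4·e^(-2·u) du].
An antiderivative of u^4·e^(-2·u) is -(u^4/2 + u^3 + 3·u^2/2 + 3·u/2 + 3/4)·e^(-2·u); evaluating from 0 to 0.87 gives ≈ 0.0241702, while the full integral is 3/4.
Taking the ratio yields P = 0.032227.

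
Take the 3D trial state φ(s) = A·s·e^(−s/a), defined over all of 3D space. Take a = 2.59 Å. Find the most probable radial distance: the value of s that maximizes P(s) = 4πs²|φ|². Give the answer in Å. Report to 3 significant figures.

Differentiate P(s) = 4πs²|φ|² with respect to s and set to zero.
This gives s = 2·a.
With a = 2.59, the most probable radial distance is 5.180 Å.

s ≈ 5.18 Å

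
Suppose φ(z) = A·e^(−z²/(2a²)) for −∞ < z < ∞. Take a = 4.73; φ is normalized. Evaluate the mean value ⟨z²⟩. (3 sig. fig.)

⟨z^2⟩ ≈ 11.2

The expectation value is the |φ|²-weighted average of z^2: ∫ z^2|φ|² dz.
Using the Gaussian integral ∫_{−∞}^{∞} e^(−αz²) dz = √(π/α), evaluating both integrals, ⟨z²⟩ = a^2/2.
With a = 4.73, ⟨z^2⟩ = 11.19.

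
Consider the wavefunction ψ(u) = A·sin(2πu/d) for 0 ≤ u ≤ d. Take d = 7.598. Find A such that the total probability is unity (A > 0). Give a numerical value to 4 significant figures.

A ≈ 0.5131

Require ∫ |ψ|² du = 1 over the whole domain.
With ∫₀^d sin²(nπu/d) du = d/2, carrying out the integral gives A² · d/2.
So A² = (d/2)^(−1).
Plugging in d = 7.598 yields A = 0.51306.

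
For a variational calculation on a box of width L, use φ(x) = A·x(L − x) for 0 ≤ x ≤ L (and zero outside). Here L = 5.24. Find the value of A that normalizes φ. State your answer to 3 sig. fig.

A ≈ 0.0871

Normalization requires ∫|φ|² dx = 1, integrated from 0 to L.
Carrying out the integral gives A² · L^5/30.
Hence A² = 1/[L^5/30].
With L = 5.24: A² = 0.007594 and A = 0.08714.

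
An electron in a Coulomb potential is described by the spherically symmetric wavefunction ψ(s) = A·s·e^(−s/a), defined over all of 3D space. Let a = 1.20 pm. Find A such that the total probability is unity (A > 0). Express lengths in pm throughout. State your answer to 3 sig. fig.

A ≈ 0.206 pm^(-5/2)

Normalization requires ∫|ψ|² 4πs² ds = 1, integrated from 0 to ∞.
With ψ = A·s·e^(−s/a), the integral evaluates to A²·[3·π·a^5].
Setting this equal to 1 gives A² = 1/(3·π·a^5).
Substituting a = 1.20 gives A² = 0.04264, so A = 0.2065.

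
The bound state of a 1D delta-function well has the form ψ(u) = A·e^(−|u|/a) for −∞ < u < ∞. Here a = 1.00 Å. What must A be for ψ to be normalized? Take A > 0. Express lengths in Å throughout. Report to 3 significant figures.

A ≈ 1.00 Å^(-1/2)

Normalization requires ∫|ψ|² du = 1, integrated from −∞ to ∞.
Recall ∫₀^∞ u^m e^(−u/β) du = m!·β^(m+1), with ψ = A·e^(−|u|/a), the integral evaluates to A²·[a].
Setting this equal to 1 gives A² = 1/(a).
Substituting a = 1.00 gives A² = 1.000, so A = 1.000.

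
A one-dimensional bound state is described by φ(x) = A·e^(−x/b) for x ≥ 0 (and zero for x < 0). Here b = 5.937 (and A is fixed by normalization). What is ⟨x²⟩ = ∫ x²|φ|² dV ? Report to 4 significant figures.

⟨x²⟩ = ∫ x^2 |φ|² dx over the full domain.
With ∫₀^∞ x^2 e^(−αx) dx = 2!/α^3, evaluating both integrals, ⟨x²⟩ = b^2/2.
With b = 5.937, ⟨x^2⟩ = 17.624.

⟨x^2⟩ ≈ 17.62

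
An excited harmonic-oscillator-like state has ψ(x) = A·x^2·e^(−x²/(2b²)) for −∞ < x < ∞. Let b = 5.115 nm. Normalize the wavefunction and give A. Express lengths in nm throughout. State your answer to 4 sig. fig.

A ≈ 0.01466 nm^(-5/2)

Require ∫ |ψ|² dx = 1 over the whole domain.
With ψ = A·x^2·e^(−x²/(2b²)), the integral evaluates to A²·[3·√(π)·b^5/4].
Setting this equal to 1 gives A² = 1/(3·√(π)·b^5/4).
Substituting b = 5.115 gives A² = 0.00021485, so A = 0.014658.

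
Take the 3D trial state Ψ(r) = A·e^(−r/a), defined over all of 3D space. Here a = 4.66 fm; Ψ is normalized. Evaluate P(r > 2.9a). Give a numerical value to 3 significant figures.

P ≈ 0.0715

P = ∫ |Ψ|² 4πr² dr over r > 2.9a.
Normalization gives A² = 1/(π·a^3).
In terms of u = r/a (A², 4π and the length scale all cancel between numerator and denominator), P = [∫_{2.9}^{∞} u^2·e^(-2·u) du] / [∫_{0}^{∞} u^2·e^(-2·u) du].
Using ∫ u^2·e^(-2·u) du = -(2·u^2 + 2·u + 1)·e^(-2·u)/4, the numerator is 1181·e^(-29/5)/200 and the denominator is 1/4.
Taking the ratio yields P = 0.07151.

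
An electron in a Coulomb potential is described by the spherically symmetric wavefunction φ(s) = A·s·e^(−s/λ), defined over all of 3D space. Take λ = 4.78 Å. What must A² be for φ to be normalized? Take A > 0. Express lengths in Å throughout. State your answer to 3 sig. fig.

The normalization condition is ∫|φ|² 4πs² ds = 1 from 0 to ∞.
(Spherical symmetry: dV = 4πs² ds.)
Using ∫₀^∞ sⁿ e^(−αs) ds = n!/αⁿ⁺¹, with φ = A·s·e^(−s/λ), the integral evaluates to A²·[3·π·λ^5].
With λ = 4.78: A² = 0.00004252 and A = 0.006521.

A^2 ≈ 0.0000425 Å^(-5)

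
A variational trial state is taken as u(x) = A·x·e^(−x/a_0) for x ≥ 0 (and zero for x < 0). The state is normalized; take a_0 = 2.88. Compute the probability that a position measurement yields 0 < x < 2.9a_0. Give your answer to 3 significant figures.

P = ∫_{0}^{2.9a_0} |u(x)|² dx.
Since A² = 1/(a_0^3/4), this is the region integral divided by the full normalization integral.
Let t = x/a_0; then A² and the length scale cancel, so P = ∫_{0}^{2.9} t^2·e^(-2·t) dt ÷ ∫_{0}^{∞} t^2·e^(-2·t) dt.
An antiderivative of t^2·e^(-2·t) is -(2·t^2 + 2·t + 1)·e^(-2·t)/4; evaluating from 0 to 2.9 gives 1/4 - 1181·e^(-29/5)/200, while the full integral is 1/4.
Evaluating gives P = 0.9285.

P ≈ 0.928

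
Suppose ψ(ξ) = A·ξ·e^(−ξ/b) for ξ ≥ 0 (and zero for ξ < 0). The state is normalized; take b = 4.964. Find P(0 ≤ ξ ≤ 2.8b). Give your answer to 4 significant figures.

The probability is P = ∫ |ψ|² dξ over [0, 2.8b].
With A² fixed by ∫|ψ|² = 1, i.e. A² = (b^3/4)^(−1), substitute and integrate.
Let u = ξ/b; then A² and the length scale cancel, so P = ∫_{0}^{2.8} u^2·e^(-2·u) du ÷ ∫_{0}^{∞} u^2·e^(-2·u) du.
With ∫ u^2·e^(-2·u) du = -(2·u^2 + 2·u + 1)·e^(-2·u)/4 + C, the region integral is 1/4 - 557·e^(-28/5)/100 and the full one is 1/4.
Taking the ratio, P = 0.91761.

P ≈ 0.9176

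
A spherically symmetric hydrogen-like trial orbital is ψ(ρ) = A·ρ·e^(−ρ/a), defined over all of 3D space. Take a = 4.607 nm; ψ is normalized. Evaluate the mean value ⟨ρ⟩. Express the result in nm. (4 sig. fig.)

⟨ρ⟩ ≈ 11.52 nm

By definition ⟨ρ⟩ = ∫ ρ |ψ(ρ)|² 4πρ² dρ.
Recall ∫₀^∞ ρ^m e^(−ρ/β) dρ = m!·β^(m+1), the ratio of the moment integral to the normalization integral gives ⟨ρ⟩ = 5·a/2.
With a = 4.607, ⟨ρ⟩ = 11.518.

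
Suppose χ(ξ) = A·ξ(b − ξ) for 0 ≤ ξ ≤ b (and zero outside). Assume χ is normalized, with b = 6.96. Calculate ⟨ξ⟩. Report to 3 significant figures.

The expectation value is the |χ|²-weighted average of ξ: ∫ ξ|χ|² dξ.
The ratio of the moment integral to the normalization integral gives ⟨ξ⟩ = b/2.
Putting b = 6.96 gives 3.480.

⟨ξ⟩ ≈ 3.48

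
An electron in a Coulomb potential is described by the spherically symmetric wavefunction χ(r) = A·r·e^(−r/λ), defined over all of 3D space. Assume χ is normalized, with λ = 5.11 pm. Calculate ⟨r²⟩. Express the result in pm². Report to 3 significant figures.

⟨r^2⟩ ≈ 196 pm^2

The expectation value is the |χ|²-weighted average of r^2: ∫ r^2|χ|² 4πr² dr.
Since the A² factors cancel between numerator and denominator, ⟨r²⟩ = 15·λ^2/2.
With λ = 5.11, ⟨r^2⟩ = 195.8.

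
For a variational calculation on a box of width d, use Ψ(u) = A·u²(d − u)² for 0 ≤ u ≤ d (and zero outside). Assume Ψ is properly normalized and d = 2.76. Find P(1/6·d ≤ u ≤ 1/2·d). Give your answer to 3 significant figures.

The probability is P = ∫ |Ψ|² du over [1/6·d, 1/2·d].
With A² fixed by ∫|Ψ|² = 1, i.e. A² = (d^9/630)^(−1), substitute and integrate.
Substituting t = u/d, A² and the length scale cancel in the ratio: P = ∫_{1/6}^{1/2} t^4·(1 - t)^4 dt / ∫_{0}^{1} t^4·(1 - t)^4 dt.
With ∫ t^4·(1 - t)^4 dt = t^5·(70·t^4 - 315·t^3 + 540·t^2 - 420·t + 126)/630 + C, the region integral is ≈ 0.00077944 and the full one is 1/630.
This works out to P = 0.4910.

P ≈ 0.491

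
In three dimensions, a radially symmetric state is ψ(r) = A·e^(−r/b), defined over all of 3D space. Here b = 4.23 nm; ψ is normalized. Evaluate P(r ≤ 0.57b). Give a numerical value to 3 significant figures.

Integrate the radial probability density 4πr²|ψ|² over r ≤ 0.57b.
Normalization gives A² = 1/(π·b^3).
Substituting u = r/b, A², 4π and the length scale all cancel in the ratio: P = ∫_{0}^{0.57} u^2·e^(-2·u) du / ∫_{0}^{∞} u^2·e^(-2·u) du.
With ∫ u^2·e^(-2·u) du = -(2·u^2 + 2·u + 1)·e^(-2·u)/4 + C, the region integral is ≈ 0.026942 and the full one is 1/4.
This evaluates to P = 0.1078.

P ≈ 0.108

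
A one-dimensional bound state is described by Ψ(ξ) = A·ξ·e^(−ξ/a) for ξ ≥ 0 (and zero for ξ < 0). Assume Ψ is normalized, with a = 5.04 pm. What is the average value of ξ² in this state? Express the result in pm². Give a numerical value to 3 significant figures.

The expectation value is the |Ψ|²-weighted average of ξ^2: ∫ ξ^2|Ψ|² dξ.
Evaluating both integrals, ⟨ξ²⟩ = 3·a^2.
Putting a = 5.04 gives 76.20.

⟨ξ^2⟩ ≈ 76.2 pm^2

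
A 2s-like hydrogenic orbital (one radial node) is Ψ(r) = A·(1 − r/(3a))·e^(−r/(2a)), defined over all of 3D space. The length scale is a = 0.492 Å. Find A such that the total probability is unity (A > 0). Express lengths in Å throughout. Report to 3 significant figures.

A ≈ 1.00 Å^(-3/2)

Normalization requires ∫|Ψ|² 4πr² dr = 1, integrated from 0 to ∞.
The angular integral contributes 4π, leaving ∫₀^∞ r²|Ψ|² dr.
Using ∫₀^∞ rⁿ e^(−αr) dr = n!/αⁿ⁺¹, with Ψ = A·(1 − r/(3a))·e^(−r/(2a)), the integral evaluates to A²·[8·π·a^3/3].
Plugging in a = 0.492 yields A = 1.001.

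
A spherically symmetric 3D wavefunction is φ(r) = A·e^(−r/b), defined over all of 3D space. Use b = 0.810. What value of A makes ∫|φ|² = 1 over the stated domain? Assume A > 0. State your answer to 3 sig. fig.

Normalization requires ∫|φ|² 4πr² dr = 1, integrated from 0 to ∞.
(Spherical symmetry: dV = 4πr² dr.)
Using ∫₀^∞ rⁿ e^(−αr) dr = n!/αⁿ⁺¹, the integral (without the A² prefactor) comes out to π·b^3.
With b = 0.810: A² = 0.5990 and A = 0.7739.

A ≈ 0.774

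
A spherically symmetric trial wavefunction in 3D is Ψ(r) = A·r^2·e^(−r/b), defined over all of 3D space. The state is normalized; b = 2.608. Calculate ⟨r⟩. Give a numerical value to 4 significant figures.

The expectation value is the |Ψ|²-weighted average of r: ∫ r|Ψ|² 4πr² dr.
Recall ∫₀^∞ r^m e^(−r/β) dr = m!·β^(m+1), evaluating both integrals, ⟨r⟩ = 7·b/2.
With b = 2.608, ⟨r⟩ = 9.1280.

⟨r⟩ ≈ 9.128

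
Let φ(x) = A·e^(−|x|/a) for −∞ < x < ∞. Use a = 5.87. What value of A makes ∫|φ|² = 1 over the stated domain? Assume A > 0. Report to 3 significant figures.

A ≈ 0.413

The normalization condition is ∫|φ|² dx = 1 from −∞ to ∞.
∫|φ|² dx = A²·(a).
So A² = (a)^(−1).
With a = 5.87: A² = 0.1704 and A = 0.4127.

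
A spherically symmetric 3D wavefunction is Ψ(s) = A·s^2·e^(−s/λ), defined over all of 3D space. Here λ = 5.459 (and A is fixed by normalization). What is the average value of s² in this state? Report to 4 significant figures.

By definition ⟨s²⟩ = ∫ s^2 |Ψ(s)|² 4πs² ds.
Recall ∫₀^∞ s^m e^(−s/β) ds = m!·β^(m+1), the ratio of the moment integral to the normalization integral gives ⟨s²⟩ = 14·λ^2.
Putting λ = 5.459 gives 417.21.

⟨s^2⟩ ≈ 417.2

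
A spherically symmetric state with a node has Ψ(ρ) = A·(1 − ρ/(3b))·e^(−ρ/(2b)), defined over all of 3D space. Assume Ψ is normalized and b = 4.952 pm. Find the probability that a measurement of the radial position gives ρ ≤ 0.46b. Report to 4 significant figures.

P ≈ 0.02731

P = ∫ |Ψ|² 4πρ² dρ over ρ ≤ 0.46b.
The full normalization integral is A²·[8·π·b^3/3] = 1, fixing A².
Let u = ρ/b; then A², 4π and the length scale all cancel, so P = ∫_{0}^{0.46} u^2·(1 - u/3)^2·e^(-u) du ÷ ∫_{0}^{∞} u^2·(1 - u/3)^2·e^(-u) du.
An antiderivative of u^2·(1 - u/3)^2·e^(-u) is (-u^4 + 2·u^3 - 3·u^2 - 6·u - 6)·e^(-u)/9; evaluating from 0 to 0.46 gives ≈ 0.0182049, while the full integral is 2/3.
Taking the ratio yields P = 0.027307.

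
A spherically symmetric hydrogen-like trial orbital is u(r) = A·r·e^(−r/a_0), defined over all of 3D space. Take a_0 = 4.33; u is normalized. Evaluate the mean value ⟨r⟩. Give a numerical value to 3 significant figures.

⟨r⟩ = ∫ r |u|² 4πr² dr over the full domain.
Using ∫₀^∞ rⁿ e^(−αr) dr = n!/αⁿ⁺¹, the ratio of the moment integral to the normalization integral gives ⟨r⟩ = 5·a_0/2.
With a_0 = 4.33, ⟨r⟩ = 10.83.

⟨r⟩ ≈ 10.8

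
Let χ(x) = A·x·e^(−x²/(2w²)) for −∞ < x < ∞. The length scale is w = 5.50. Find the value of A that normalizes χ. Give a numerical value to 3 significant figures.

The normalization condition is ∫|χ|² dx = 1 from −∞ to ∞.
Differentiating ∫e^(−αx²) dx = √(π/α) under α to get the higher moments, the integral (without the A² prefactor) comes out to √(π)·w^3/2.
Hence A² = 1/[√(π)·w^3/2].
Plugging in w = 5.50 yields A = 0.08235.

A ≈ 0.0824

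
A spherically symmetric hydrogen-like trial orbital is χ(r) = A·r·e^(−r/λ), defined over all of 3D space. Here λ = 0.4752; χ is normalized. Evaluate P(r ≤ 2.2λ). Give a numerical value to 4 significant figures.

P ≈ 0.4488

Integrate the radial probability density 4πr²|χ|² over r ≤ 2.2λ.
A² is fixed by ∫₀^∞ 4πr²|χ|² dr = 1, i.e. A² = (3·π·λ^5)^(−1).
In terms of u = r/λ (A², 4π and the length scale all cancel between numerator and denominator), P = [∫_{0}^{2.2} u^4·e^(-2·u) du] / [∫_{0}^{∞} u^4·e^(-2·u) du].
Using ∫ u^4·e^(-2·u) du = -(u^4/2 + u^3 + 3·u^2/2 + 3·u/2 + 3/4)·e^(-2·u), the numerator is ≈ 0.336612 and the denominator is 3/4.
Taking the ratio yields P = 0.44882.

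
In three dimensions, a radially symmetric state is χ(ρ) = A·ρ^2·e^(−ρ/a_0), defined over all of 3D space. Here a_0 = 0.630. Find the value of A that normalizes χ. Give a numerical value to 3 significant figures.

The normalization condition is ∫|χ|² 4πρ² dρ = 1 from 0 to ∞.
In 3D with spherical symmetry the volume element is 4πρ² dρ.
With χ = A·ρ^2·e^(−ρ/a_0), the integral evaluates to A²·[45·π·a_0^7/2].
Hence A² = 1/[45·π·a_0^7/2].
With a_0 = 0.630: A² = 0.3592 and A = 0.5993.

A ≈ 0.599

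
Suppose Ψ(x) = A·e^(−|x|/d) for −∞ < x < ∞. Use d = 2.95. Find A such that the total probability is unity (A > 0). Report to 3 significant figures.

A ≈ 0.582

Normalization requires ∫|Ψ|² dx = 1, integrated from −∞ to ∞.
With Ψ = A·e^(−|x|/d), the integral evaluates to A²·[d].
Hence A² = 1/[d].
Substituting d = 2.95 gives A² = 0.3390, so A = 0.5822.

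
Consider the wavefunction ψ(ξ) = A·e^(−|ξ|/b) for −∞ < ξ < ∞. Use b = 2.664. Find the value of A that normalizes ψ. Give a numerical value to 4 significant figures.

A ≈ 0.6127

Require ∫ |ψ|² dξ = 1 over the whole domain.
∫|ψ|² dξ = A²·(b).
Setting this equal to 1 gives A² = 1/(b).
With b = 2.664: A² = 0.37538 and A = 0.61268.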